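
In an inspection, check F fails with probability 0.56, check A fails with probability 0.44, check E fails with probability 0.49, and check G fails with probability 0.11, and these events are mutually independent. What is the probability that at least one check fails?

P(none) = (1 − 0.56) × (1 − 0.44) × (1 − 0.49) × (1 − 0.11) = 0.44 × 0.56 × 0.51 × 0.89 = 0.11184096
P(at least one) = 1 − 0.11184096 = 0.88815904

0.88815904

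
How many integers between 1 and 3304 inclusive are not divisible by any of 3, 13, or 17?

floor(3304/3) + floor(3304/13) + floor(3304/17) − floor(3304/39) − floor(3304/51) − floor(3304/221) + floor(3304/663) = 1101 + 254 + 194 − 84 − 64 − 14 + 4 = 1391
3304 − 1391 = 1913

1913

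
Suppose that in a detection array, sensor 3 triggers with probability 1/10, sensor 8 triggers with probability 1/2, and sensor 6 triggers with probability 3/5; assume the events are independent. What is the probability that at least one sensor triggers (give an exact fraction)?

41/50

Independence gives P(none) = ∏(1 − pᵢ).
P(none) = (1 − 1/10) × (1 − 1/2) × (1 − 3/5) = 9/10 × 1/2 × 2/5 = 9/50
P(at least one) = 1 − 9/50 = 41/50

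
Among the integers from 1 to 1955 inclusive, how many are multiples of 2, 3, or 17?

1342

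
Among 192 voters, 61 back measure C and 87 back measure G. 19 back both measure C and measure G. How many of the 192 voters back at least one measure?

129

Using inclusion–exclusion:
|union| = 61 + 87 − 19 = 129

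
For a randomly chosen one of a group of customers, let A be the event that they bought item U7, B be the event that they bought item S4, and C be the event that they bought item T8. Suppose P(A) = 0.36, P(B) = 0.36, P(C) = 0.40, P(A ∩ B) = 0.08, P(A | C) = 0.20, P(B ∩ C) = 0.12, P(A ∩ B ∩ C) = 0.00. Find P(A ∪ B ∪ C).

0.84

P(A ∩ C) = P(C)·P(A|C) = 0.40 × 0.20 = 0.08
P(A ∪ B ∪ C) = 0.36 + 0.36 + 0.40 − 0.08 − 0.08 − 0.12 + 0.00 = 0.84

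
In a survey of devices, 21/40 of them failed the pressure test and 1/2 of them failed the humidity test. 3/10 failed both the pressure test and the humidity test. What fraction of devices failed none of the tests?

11/40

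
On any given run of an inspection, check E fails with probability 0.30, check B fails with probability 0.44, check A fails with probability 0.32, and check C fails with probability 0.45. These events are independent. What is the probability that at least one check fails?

0.853392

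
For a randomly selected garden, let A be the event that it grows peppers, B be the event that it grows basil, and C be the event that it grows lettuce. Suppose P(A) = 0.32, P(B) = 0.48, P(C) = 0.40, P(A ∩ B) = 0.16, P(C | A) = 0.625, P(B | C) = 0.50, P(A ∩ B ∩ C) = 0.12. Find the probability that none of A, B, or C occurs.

P(A ∩ C) = P(A)·P(C|A) = 0.32 × 0.625 = 0.20
P(B ∩ C) = P(C)·P(B|C) = 0.40 × 0.50 = 0.20
P(A ∪ B ∪ C) = 0.32 + 0.48 + 0.40 − 0.16 − 0.20 − 0.20 + 0.12 = 0.76
P(none) = 1 − 0.76 = 0.24

0.24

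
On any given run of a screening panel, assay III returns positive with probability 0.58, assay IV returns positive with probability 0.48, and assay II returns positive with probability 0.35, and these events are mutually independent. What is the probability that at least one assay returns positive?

P(none) = (1 − 0.58) × (1 − 0.48) × (1 − 0.35) = 0.42 × 0.52 × 0.65 = 0.14196
P(at least one) = 1 − 0.14196 = 0.85804

0.85804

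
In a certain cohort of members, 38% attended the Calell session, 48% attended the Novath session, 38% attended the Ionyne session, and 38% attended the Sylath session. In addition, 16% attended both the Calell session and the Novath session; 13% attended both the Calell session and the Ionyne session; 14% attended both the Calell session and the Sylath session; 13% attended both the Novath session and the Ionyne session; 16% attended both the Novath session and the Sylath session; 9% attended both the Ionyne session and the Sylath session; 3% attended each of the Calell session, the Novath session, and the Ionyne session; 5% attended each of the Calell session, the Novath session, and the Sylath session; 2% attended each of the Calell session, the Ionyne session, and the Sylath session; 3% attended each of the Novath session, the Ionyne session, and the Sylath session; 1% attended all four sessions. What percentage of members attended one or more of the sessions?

P(at least one) = 38 + 48 + 38 + 38 − 16 − 13 − 14 − 13 − 16 − 9 + 3 + 5 + 2 + 3 − 1 = 93%

93%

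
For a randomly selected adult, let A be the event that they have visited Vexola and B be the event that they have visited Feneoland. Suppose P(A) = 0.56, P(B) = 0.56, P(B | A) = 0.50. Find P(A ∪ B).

0.84

P(A ∩ B) = P(A)·P(B|A) = 0.56 × 0.50 = 0.28
By inclusion-exclusion,
P(A ∪ B) = 0.56 + 0.56 − 0.28 = 0.84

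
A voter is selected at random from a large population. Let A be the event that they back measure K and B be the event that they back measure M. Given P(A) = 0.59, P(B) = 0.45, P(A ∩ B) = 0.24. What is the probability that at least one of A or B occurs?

P(A ∪ B) = 0.59 + 0.45 − 0.24 = 0.80

0.80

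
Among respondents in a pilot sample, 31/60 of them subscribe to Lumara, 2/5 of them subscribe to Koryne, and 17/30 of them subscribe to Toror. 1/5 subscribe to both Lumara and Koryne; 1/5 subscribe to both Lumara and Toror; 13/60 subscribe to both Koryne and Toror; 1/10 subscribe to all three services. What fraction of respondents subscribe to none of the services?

Apply inclusion-exclusion:
P(at least one) = 31/60 + 2/5 + 17/30 − 1/5 − 1/5 − 13/60 + 1/10 = 29/30
P(none) = 1 − 29/30 = 1/30

1/30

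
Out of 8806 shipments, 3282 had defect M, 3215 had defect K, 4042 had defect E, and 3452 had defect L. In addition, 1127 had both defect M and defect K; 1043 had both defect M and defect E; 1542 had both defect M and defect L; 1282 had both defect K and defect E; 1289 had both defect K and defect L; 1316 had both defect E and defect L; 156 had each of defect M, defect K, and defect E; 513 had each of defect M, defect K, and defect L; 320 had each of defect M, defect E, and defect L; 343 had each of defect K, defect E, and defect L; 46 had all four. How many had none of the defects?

1128

Using inclusion–exclusion:
|union| = 3282 + 3215 + 4042 + 3452 − 1127 − 1043 − 1542 − 1282 − 1289 − 1316 + 156 + 513 + 320 + 343 − 46 = 7678
None: 8806 − 7678 = 1128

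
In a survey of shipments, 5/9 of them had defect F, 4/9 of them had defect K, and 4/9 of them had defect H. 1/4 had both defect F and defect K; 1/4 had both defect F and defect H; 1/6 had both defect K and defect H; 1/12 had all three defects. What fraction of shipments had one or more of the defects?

Using inclusion–exclusion:
P(union) = 5/9 + 4/9 + 4/9 − 1/4 − 1/4 − 1/6 + 1/12 = 31/36

31/36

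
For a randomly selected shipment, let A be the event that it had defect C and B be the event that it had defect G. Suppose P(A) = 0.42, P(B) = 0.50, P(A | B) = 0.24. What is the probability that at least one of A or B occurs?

P(A ∩ B) = P(B)·P(A|B) = 0.50 × 0.24 = 0.12
By inclusion–exclusion:
P(A ∪ B) = 0.42 + 0.50 − 0.12 = 0.80

0.80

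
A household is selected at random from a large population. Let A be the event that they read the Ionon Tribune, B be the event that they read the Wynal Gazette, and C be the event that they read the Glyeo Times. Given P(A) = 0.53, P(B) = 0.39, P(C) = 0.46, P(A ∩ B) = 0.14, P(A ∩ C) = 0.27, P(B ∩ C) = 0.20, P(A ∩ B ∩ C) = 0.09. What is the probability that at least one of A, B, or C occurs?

0.86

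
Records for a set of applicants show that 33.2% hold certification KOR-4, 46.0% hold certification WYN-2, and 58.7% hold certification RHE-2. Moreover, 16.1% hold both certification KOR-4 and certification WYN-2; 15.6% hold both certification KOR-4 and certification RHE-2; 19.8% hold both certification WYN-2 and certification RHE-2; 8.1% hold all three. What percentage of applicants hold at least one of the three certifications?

Inclusion–exclusion gives
P(≥1) = 33.2 + 46.0 + 58.7 − 16.1 − 15.6 − 19.8 + 8.1 = 94.5%

94.5%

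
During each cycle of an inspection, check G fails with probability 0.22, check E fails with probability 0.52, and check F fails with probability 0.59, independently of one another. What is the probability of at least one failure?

P(none) = (1 − 0.22) × (1 − 0.52) × (1 − 0.59) = 0.78 × 0.48 × 0.41 = 0.153504
P(at least one) = 1 − 0.153504 = 0.846496

0.846496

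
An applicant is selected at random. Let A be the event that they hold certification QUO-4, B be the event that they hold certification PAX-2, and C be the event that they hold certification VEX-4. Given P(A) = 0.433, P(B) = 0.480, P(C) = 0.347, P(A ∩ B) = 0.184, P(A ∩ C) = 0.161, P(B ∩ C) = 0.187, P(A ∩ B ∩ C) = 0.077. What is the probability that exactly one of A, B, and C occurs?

0.427

Using the inclusion–exclusion count for exactly one event:
P(exactly one) = 0.433 + 0.480 + 0.347 − 2·0.184 − 2·0.161 − 2·0.187 + 3·0.077 = 0.427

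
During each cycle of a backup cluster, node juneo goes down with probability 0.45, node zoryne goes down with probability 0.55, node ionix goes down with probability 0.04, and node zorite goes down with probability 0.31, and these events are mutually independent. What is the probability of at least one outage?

Independence gives P(none) = ∏(1 − pᵢ).
P(none) = (1 − 0.45) × (1 − 0.55) × (1 − 0.04) × (1 − 0.31) = 0.55 × 0.45 × 0.96 × 0.69 = 0.163944
P(at least one) = 1 − 0.163944 = 0.836056

0.836056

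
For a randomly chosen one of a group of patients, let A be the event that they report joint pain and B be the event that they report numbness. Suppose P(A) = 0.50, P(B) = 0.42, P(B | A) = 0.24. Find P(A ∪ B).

P(A ∩ B) = P(A)·P(B|A) = 0.50 × 0.24 = 0.12
Using inclusion–exclusion:
P(A ∪ B) = 0.50 + 0.42 − 0.12 = 0.80

0.80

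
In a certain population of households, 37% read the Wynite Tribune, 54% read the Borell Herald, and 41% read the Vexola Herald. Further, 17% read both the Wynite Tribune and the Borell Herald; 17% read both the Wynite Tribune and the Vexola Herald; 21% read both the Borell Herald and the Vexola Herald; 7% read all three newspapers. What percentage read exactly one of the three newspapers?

43%

Using the inclusion–exclusion count for exactly one event:
P(exactly one) = 37 + 54 + 41 − 2·17 − 2·17 − 2·21 + 3·7 = 43%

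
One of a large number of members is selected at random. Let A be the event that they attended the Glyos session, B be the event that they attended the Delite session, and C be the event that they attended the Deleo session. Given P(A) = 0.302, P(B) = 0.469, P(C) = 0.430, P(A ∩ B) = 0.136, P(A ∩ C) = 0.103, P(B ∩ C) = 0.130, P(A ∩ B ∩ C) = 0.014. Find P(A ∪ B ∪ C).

0.846

By inclusion–exclusion:
P(A ∪ B ∪ C) = 0.302 + 0.469 + 0.430 − 0.136 − 0.103 − 0.130 + 0.014 = 0.846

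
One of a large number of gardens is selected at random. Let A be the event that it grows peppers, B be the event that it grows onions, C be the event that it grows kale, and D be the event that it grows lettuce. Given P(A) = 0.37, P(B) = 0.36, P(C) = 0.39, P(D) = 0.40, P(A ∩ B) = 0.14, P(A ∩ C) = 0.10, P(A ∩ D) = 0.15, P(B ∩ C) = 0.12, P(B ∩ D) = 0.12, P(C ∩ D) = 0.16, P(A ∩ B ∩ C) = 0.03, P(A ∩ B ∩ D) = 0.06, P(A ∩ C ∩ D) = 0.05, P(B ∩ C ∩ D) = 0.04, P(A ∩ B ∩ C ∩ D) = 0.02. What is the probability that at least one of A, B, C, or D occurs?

0.89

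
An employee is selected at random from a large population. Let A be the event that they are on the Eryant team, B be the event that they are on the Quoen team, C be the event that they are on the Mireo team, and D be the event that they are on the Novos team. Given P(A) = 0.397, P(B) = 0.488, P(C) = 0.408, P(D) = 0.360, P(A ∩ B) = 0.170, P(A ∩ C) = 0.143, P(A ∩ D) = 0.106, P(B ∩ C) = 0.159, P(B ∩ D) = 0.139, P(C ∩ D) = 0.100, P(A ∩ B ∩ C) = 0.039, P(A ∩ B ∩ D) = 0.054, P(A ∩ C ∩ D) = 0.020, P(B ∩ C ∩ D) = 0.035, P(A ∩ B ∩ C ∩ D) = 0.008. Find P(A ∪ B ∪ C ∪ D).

0.976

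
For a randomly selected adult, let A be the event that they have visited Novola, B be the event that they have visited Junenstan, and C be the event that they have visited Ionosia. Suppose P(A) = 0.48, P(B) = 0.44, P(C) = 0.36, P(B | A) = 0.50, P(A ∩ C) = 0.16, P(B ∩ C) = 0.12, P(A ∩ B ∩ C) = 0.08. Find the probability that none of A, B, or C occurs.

P(A ∩ B) = P(A)·P(B|A) = 0.48 × 0.50 = 0.24
P(A ∪ B ∪ C) = 0.48 + 0.44 + 0.36 − 0.24 − 0.16 − 0.12 + 0.08 = 0.84
P(none) = 1 − 0.84 = 0.16

0.16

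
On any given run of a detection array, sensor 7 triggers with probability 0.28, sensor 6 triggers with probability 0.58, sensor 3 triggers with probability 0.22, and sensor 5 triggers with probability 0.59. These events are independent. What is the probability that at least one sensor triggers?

P(none) = (1 − 0.28) × (1 − 0.58) × (1 − 0.22) × (1 − 0.59) = 0.72 × 0.42 × 0.78 × 0.41 = 0.09670752
P(at least one) = 1 − 0.09670752 = 0.90329248

0.90329248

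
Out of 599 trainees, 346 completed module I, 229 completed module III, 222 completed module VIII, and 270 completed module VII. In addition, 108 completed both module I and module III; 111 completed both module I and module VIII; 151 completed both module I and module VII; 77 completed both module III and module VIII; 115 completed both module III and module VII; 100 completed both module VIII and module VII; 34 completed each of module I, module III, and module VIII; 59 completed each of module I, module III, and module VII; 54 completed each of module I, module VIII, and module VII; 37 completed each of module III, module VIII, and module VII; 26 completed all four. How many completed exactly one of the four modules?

Using the inclusion–exclusion count for exactly one event:
N(exactly one) = 346 + 229 + 222 + 270 − 2·108 − 2·111 − 2·151 − 2·77 − 2·115 − 2·100 + 3·34 + 3·59 + 3·54 + 3·37 − 4·26 = 191

191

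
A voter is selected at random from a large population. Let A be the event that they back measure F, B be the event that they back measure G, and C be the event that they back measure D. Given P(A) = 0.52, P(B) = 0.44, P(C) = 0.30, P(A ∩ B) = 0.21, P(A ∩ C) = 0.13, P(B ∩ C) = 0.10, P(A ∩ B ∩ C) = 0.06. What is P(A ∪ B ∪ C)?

0.88

P(A ∪ B ∪ C) = 0.52 + 0.44 + 0.30 − 0.21 − 0.13 − 0.10 + 0.06 = 0.88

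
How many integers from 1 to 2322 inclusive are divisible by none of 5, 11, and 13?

1559

Apply inclusion-exclusion:
floor(2322/5) + floor(2322/11) + floor(2322/13) − floor(2322/55) − floor(2322/65) − floor(2322/143) + floor(2322/715) = 464 + 211 + 178 − 42 − 35 − 16 + 3 = 763
2322 − 763 = 1559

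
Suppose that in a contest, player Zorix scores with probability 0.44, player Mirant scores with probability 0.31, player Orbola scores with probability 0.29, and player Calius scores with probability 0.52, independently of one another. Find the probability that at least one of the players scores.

P(none) = (1 − 0.44) × (1 − 0.31) × (1 − 0.29) × (1 − 0.52) = 0.56 × 0.69 × 0.71 × 0.48 = 0.13168512
P(at least one) = 1 − 0.13168512 = 0.86831488

0.86831488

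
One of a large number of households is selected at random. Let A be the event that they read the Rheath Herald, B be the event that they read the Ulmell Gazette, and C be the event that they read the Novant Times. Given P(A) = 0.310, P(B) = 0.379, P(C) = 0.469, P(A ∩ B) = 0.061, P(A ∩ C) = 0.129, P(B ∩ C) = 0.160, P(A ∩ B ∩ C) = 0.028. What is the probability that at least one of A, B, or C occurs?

Using inclusion–exclusion:
P(A ∪ B ∪ C) = 0.310 + 0.379 + 0.469 − 0.061 − 0.129 − 0.160 + 0.028 = 0.836

0.836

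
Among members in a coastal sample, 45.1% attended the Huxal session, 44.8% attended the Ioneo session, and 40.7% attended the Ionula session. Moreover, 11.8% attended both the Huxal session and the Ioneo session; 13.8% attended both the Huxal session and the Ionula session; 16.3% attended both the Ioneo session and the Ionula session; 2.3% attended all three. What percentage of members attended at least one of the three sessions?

91.0%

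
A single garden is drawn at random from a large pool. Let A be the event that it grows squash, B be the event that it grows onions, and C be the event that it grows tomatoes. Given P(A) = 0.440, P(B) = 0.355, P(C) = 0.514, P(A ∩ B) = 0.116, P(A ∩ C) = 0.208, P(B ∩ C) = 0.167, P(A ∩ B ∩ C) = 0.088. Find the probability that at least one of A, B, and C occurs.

Using inclusion–exclusion:
P(A ∪ B ∪ C) = 0.440 + 0.355 + 0.514 − 0.116 − 0.208 − 0.167 + 0.088 = 0.906

0.906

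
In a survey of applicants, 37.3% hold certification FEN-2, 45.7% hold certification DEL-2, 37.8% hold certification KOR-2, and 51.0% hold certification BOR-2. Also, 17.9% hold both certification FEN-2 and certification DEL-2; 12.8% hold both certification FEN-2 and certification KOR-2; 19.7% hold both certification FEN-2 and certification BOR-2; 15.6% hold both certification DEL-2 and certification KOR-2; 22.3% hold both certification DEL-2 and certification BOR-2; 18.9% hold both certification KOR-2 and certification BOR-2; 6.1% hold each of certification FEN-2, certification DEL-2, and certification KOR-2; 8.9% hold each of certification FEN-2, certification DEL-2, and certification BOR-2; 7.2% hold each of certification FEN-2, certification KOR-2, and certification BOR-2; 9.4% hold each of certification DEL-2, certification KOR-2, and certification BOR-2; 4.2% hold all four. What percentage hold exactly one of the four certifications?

Using the inclusion–exclusion count for exactly one event:
P(exactly one) = 37.3 + 45.7 + 37.8 + 51.0 − 2·17.9 − 2·12.8 − 2·19.7 − 2·15.6 − 2·22.3 − 2·18.9 + 3·6.1 + 3·8.9 + 3·7.2 + 3·9.4 − 4·4.2 = 35.4%

35.4%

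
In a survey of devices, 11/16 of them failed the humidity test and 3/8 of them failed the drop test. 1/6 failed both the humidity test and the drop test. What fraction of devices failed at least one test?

43/48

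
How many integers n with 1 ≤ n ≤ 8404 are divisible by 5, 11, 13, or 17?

⌊8404/5⌋ + ⌊8404/11⌋ + ⌊8404/13⌋ + ⌊8404/17⌋ − ⌊8404/55⌋ − ⌊8404/65⌋ − ⌊8404/85⌋ − ⌊8404/143⌋ − ⌊8404/187⌋ − ⌊8404/221⌋ + ⌊8404/715⌋ + ⌊8404/935⌋ + ⌊8404/1105⌋ + ⌊8404/2431⌋ − ⌊8404/12155⌋ = 1680 + 764 + 646 + 494 − 152 − 129 − 98 − 58 − 44 − 38 + 11 + 8 + 7 + 3 − 0 = 3094

3094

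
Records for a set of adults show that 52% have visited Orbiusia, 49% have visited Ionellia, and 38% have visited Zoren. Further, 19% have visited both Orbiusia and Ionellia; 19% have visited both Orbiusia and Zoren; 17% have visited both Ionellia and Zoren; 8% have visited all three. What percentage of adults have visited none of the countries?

P(at least one) = 52 + 49 + 38 − 19 − 19 − 17 + 8 = 92%
P(none) = 100% − 92% = 8%

8%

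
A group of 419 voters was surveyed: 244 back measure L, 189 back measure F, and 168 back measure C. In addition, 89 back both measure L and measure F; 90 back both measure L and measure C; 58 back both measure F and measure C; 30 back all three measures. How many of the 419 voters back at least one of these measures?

N(≥1) = 244 + 189 + 168 − 89 − 90 − 58 + 30 = 394

394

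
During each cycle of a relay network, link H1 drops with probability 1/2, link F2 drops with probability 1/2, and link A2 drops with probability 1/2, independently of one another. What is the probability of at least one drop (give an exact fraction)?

7/8

P(none) = (1 − 1/2) × (1 − 1/2) × (1 − 1/2) = 1/2 × 1/2 × 1/2 = 1/8
P(at least one) = 1 − 1/8 = 7/8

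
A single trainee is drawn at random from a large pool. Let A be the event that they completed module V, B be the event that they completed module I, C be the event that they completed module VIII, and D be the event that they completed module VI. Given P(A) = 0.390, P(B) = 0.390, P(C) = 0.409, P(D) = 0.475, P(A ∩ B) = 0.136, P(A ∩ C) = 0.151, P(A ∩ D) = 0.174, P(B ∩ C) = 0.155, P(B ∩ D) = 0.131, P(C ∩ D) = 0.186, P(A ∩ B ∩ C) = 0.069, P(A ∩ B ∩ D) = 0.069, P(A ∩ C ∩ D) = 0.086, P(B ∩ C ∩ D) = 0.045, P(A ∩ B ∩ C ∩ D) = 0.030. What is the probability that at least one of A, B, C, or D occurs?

0.970

Using inclusion–exclusion:
P(A ∪ B ∪ C ∪ D) = 0.390 + 0.390 + 0.409 + 0.475 − 0.136 − 0.151 − 0.174 − 0.155 − 0.131 − 0.186 + 0.069 + 0.069 + 0.086 + 0.045 − 0.030 = 0.970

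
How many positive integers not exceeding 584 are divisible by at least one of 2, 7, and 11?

floor(584/2) + floor(584/7) + floor(584/11) − floor(584/14) − floor(584/22) − floor(584/77) + floor(584/154) = 292 + 83 + 53 − 41 − 26 − 7 + 3 = 357

357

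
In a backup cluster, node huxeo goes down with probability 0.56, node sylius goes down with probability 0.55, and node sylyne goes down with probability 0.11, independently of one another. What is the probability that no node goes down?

P(none) = (1 − 0.56) × (1 − 0.55) × (1 − 0.11) = 0.44 × 0.45 × 0.89 = 0.17622

0.17622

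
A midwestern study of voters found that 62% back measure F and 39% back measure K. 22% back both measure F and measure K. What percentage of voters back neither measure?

By inclusion-exclusion,
P(≥1) = 62 + 39 − 22 = 79%
P(none) = 100% − 79% = 21%

21%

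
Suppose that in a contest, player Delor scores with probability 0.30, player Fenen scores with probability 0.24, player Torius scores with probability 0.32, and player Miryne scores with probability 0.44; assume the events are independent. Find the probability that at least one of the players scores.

Since the events are independent, P(none) is the product of the individual non-occurrence probabilities.
P(none) = (1 − 0.30) × (1 − 0.24) × (1 − 0.32) × (1 − 0.44) = 0.70 × 0.76 × 0.68 × 0.56 = 0.2025856
P(at least one) = 1 − 0.2025856 = 0.7974144

0.7974144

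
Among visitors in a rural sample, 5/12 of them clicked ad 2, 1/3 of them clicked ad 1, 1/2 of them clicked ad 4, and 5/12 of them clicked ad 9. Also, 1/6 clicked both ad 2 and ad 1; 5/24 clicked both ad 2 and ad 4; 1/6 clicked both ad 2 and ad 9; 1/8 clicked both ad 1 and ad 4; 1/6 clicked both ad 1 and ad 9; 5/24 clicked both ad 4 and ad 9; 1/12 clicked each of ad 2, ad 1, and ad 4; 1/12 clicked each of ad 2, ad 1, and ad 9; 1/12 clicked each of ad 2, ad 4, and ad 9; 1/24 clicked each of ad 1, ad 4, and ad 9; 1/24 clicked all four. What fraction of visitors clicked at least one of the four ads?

Using inclusion–exclusion:
P(≥1) = 5/12 + 1/3 + 1/2 + 5/12 − 1/6 − 5/24 − 1/6 − 1/8 − 1/6 − 5/24 + 1/12 + 1/12 + 1/12 + 1/24 − 1/24 = 7/8

7/8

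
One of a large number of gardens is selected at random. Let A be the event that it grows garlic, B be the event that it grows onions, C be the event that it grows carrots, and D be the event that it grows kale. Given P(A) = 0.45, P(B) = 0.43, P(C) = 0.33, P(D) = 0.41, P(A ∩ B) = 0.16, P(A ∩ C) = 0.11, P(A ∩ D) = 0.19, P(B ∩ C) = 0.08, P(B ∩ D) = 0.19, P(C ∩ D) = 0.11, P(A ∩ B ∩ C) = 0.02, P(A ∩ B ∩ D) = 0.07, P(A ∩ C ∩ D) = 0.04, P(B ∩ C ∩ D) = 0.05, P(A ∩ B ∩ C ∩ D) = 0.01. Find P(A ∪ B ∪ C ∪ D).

By inclusion–exclusion:
P(A ∪ B ∪ C ∪ D) = 0.45 + 0.43 + 0.33 + 0.41 − 0.16 − 0.11 − 0.19 − 0.08 − 0.19 − 0.11 + 0.02 + 0.07 + 0.04 + 0.05 − 0.01 = 0.95

0.95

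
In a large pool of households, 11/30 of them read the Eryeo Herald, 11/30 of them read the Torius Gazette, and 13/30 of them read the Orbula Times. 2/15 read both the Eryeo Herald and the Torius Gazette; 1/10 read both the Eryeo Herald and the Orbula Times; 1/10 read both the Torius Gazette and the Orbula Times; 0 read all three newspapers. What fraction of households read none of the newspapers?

1/6

Apply inclusion-exclusion:
P(≥1) = 11/30 + 11/30 + 13/30 − 2/15 − 1/10 − 1/10 + 0 = 5/6
P(none) = 1 − 5/6 = 1/6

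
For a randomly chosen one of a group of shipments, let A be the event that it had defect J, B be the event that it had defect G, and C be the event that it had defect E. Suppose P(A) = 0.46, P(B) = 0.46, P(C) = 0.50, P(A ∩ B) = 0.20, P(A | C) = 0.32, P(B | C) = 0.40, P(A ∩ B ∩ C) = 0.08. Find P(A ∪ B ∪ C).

0.94

P(A ∩ C) = P(C)·P(A|C) = 0.50 × 0.32 = 0.16
P(B ∩ C) = P(C)·P(B|C) = 0.50 × 0.40 = 0.20
P(A ∪ B ∪ C) = 0.46 + 0.46 + 0.50 − 0.20 − 0.16 − 0.20 + 0.08 = 0.94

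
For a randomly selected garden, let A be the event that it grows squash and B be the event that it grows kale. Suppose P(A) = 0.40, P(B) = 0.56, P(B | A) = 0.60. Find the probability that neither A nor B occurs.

0.28

P(A ∩ B) = P(A)·P(B|A) = 0.40 × 0.60 = 0.24
Inclusion–exclusion gives
P(A ∪ B) = 0.40 + 0.56 − 0.24 = 0.72
P(none) = 1 − 0.72 = 0.28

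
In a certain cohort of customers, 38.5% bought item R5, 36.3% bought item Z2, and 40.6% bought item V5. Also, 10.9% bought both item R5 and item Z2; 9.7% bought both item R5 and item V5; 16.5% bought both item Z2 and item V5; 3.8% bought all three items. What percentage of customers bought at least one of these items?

82.1%

P(at least one) = 38.5 + 36.3 + 40.6 − 10.9 − 9.7 − 16.5 + 3.8 = 82.1%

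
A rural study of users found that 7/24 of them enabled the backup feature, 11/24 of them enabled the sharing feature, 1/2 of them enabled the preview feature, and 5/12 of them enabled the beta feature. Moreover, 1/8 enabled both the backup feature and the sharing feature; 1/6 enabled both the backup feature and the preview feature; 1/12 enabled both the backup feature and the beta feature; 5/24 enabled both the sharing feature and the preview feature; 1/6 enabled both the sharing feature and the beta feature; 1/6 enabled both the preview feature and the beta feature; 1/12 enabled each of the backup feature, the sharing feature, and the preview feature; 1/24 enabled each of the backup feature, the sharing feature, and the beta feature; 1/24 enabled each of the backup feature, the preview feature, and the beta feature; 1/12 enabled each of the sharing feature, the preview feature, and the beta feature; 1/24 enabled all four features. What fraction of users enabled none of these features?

1/24

Apply inclusion-exclusion:
P(≥1) = 7/24 + 11/24 + 1/2 + 5/12 − 1/8 − 1/6 − 1/12 − 5/24 − 1/6 − 1/6 + 1/12 + 1/24 + 1/24 + 1/12 − 1/24 = 23/24
P(none) = 1 − 23/24 = 1/24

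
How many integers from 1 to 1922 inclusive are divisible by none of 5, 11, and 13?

1291

floor(1922/5) + floor(1922/11) + floor(1922/13) − floor(1922/55) − floor(1922/65) − floor(1922/143) + floor(1922/715) = 384 + 174 + 147 − 34 − 29 − 13 + 2 = 631
1922 − 631 = 1291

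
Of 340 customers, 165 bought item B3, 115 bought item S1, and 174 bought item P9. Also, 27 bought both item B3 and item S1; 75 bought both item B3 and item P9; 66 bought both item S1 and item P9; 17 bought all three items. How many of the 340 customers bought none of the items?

|at least one| = 165 + 115 + 174 − 27 − 75 − 66 + 17 = 303
None: 340 − 303 = 37

37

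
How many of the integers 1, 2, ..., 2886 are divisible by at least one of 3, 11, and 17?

1240

By inclusion-exclusion,
floor(2886/3) + floor(2886/11) + floor(2886/17) − floor(2886/33) − floor(2886/51) − floor(2886/187) + floor(2886/561) = 962 + 262 + 169 − 87 − 56 − 15 + 5 = 1240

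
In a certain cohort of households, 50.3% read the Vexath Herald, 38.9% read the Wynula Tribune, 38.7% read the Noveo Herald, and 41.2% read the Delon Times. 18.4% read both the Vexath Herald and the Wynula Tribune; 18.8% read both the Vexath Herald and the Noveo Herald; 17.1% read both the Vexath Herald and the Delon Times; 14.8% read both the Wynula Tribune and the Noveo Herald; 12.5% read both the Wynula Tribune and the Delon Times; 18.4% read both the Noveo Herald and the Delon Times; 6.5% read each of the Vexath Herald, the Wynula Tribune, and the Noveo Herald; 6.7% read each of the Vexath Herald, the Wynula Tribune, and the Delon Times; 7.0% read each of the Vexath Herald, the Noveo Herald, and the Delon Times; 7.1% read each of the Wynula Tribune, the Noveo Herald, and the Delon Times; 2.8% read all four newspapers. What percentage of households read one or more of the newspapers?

93.6%

P(at least one) = 50.3 + 38.9 + 38.7 + 41.2 − 18.4 − 18.8 − 17.1 − 14.8 − 12.5 − 18.4 + 6.5 + 6.7 + 7.0 + 7.1 − 2.8 = 93.6%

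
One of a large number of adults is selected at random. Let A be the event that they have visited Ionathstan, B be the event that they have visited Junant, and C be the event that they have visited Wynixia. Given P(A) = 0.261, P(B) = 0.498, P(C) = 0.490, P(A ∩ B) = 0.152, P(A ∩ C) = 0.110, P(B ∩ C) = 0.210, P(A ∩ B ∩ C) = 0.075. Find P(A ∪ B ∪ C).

0.852

By inclusion–exclusion:
P(A ∪ B ∪ C) = 0.261 + 0.498 + 0.490 − 0.152 − 0.110 − 0.210 + 0.075 = 0.852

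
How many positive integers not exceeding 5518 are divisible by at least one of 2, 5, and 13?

3481

floor(5518/2) + floor(5518/5) + floor(5518/13) − floor(5518/10) − floor(5518/26) − floor(5518/65) + floor(5518/130) = 2759 + 1103 + 424 − 551 − 212 − 84 + 42 = 3481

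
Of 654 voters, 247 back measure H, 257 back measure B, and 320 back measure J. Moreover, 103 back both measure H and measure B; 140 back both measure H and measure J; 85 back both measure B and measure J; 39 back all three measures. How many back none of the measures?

119

Apply inclusion-exclusion:
N(≥1) = 247 + 257 + 320 − 103 − 140 − 85 + 39 = 535
None: 654 − 535 = 119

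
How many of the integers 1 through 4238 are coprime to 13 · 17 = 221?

By inclusion-exclusion,
326 + 249 − 19 = 556
4238 − 556 = 3682

3682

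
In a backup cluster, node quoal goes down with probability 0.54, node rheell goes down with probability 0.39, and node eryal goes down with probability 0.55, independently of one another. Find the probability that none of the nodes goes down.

P(none) = (1 − 0.54) × (1 − 0.39) × (1 − 0.55) = 0.46 × 0.61 × 0.45 = 0.12627

0.12627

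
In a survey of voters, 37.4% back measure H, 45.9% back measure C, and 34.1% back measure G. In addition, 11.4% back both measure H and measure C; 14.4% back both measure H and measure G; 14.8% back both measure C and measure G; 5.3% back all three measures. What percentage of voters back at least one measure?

P(at least one) = 37.4 + 45.9 + 34.1 − 11.4 − 14.4 − 14.8 + 5.3 = 82.1%

82.1%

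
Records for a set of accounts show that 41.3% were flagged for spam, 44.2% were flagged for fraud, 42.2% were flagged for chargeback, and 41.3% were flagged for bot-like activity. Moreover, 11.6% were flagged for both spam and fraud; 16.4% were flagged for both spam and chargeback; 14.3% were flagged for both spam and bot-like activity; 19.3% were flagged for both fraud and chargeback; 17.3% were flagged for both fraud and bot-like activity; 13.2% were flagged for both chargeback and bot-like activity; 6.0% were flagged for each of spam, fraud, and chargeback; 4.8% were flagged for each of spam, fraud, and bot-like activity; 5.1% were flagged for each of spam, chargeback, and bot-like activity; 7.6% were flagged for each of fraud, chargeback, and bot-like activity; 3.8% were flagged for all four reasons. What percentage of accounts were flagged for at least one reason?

96.6%

By inclusion-exclusion,
P(≥1) = 41.3 + 44.2 + 42.2 + 41.3 − 11.6 − 16.4 − 14.3 − 19.3 − 17.3 − 13.2 + 6.0 + 4.8 + 5.1 + 7.6 − 3.8 = 96.6%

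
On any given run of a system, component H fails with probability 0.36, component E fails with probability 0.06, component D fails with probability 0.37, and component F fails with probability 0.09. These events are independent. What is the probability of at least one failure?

0.65510272

Independence gives P(none) = ∏(1 − pᵢ).
P(none) = (1 − 0.36) × (1 − 0.06) × (1 − 0.37) × (1 − 0.09) = 0.64 × 0.94 × 0.63 × 0.91 = 0.34489728
P(at least one) = 1 − 0.34489728 = 0.65510272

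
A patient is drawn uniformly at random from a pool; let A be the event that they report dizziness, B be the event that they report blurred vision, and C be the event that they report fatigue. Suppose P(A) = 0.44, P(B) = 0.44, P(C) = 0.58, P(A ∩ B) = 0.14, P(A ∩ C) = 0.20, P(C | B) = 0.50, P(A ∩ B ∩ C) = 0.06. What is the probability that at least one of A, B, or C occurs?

P(B ∩ C) = P(B)·P(C|B) = 0.44 × 0.50 = 0.22
P(A ∪ B ∪ C) = 0.44 + 0.44 + 0.58 − 0.14 − 0.20 − 0.22 + 0.06 = 0.96

0.96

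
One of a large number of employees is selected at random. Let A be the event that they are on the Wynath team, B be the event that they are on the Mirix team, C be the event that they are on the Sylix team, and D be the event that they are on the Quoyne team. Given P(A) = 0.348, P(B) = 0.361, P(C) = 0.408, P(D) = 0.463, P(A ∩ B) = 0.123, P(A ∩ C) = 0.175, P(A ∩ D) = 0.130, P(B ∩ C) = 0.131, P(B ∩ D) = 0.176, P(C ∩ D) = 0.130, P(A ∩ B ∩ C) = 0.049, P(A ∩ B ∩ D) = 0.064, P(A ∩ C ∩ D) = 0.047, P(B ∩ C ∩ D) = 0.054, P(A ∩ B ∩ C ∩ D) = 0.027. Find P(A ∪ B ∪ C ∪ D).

P(A ∪ B ∪ C ∪ D) = 0.348 + 0.361 + 0.408 + 0.463 − 0.123 − 0.175 − 0.130 − 0.131 − 0.176 − 0.130 + 0.049 + 0.064 + 0.047 + 0.054 − 0.027 = 0.902

0.902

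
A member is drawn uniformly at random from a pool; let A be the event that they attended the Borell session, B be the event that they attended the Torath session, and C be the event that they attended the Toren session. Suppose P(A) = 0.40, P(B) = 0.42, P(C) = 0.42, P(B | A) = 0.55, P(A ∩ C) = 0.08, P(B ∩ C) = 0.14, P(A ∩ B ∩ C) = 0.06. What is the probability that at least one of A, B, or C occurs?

P(A ∩ B) = P(A)·P(B|A) = 0.40 × 0.55 = 0.22
By inclusion-exclusion,
P(A ∪ B ∪ C) = 0.40 + 0.42 + 0.42 − 0.22 − 0.08 − 0.14 + 0.06 = 0.86

0.86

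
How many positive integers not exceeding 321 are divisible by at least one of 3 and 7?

137

Apply inclusion-exclusion:
floor(321/3) + floor(321/7) − floor(321/21) = 107 + 45 − 15 = 137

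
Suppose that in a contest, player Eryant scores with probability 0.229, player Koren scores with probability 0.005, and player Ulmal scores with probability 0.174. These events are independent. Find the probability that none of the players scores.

Since the events are independent, P(none) is the product of the individual non-occurrence probabilities.
P(none) = (1 − 0.229) × (1 − 0.005) × (1 − 0.174) = 0.771 × 0.995 × 0.826 = 0.63366177

0.63366177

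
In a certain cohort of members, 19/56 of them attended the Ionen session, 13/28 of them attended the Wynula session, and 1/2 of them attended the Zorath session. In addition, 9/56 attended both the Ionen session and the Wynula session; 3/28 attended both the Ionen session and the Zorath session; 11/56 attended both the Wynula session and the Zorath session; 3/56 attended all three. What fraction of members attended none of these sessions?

By inclusion-exclusion,
P(at least one) = 19/56 + 13/28 + 1/2 − 9/56 − 3/28 − 11/56 + 3/56 = 25/28
P(none) = 1 − 25/28 = 3/28

3/28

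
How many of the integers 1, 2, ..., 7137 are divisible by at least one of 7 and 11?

1575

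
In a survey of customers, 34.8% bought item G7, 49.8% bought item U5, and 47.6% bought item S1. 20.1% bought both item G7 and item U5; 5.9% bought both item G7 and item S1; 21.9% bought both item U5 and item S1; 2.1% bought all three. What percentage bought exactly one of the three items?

42.7%

P(exactly one) = 34.8 + 49.8 + 47.6 − 2·20.1 − 2·5.9 − 2·21.9 + 3·2.1 = 42.7%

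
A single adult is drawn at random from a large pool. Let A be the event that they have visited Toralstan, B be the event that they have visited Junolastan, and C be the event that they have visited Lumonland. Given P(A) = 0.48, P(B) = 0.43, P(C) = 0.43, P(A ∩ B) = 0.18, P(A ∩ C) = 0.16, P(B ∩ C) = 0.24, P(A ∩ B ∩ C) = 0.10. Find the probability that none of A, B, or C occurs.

0.14

Apply inclusion-exclusion:
P(A ∪ B ∪ C) = 0.48 + 0.43 + 0.43 − 0.18 − 0.16 − 0.24 + 0.10 = 0.86
P(none) = 1 − 0.86 = 0.14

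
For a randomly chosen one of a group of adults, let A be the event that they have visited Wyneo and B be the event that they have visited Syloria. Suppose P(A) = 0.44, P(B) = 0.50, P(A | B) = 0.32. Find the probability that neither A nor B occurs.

0.22

P(A ∩ B) = P(B)·P(A|B) = 0.50 × 0.32 = 0.16
By inclusion-exclusion,
P(A ∪ B) = 0.44 + 0.50 − 0.16 = 0.78
P(none) = 1 − 0.78 = 0.22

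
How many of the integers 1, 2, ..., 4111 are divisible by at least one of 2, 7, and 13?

2484

Using inclusion–exclusion:
2055 + 587 + 316 − 293 − 158 − 45 + 22 = 2484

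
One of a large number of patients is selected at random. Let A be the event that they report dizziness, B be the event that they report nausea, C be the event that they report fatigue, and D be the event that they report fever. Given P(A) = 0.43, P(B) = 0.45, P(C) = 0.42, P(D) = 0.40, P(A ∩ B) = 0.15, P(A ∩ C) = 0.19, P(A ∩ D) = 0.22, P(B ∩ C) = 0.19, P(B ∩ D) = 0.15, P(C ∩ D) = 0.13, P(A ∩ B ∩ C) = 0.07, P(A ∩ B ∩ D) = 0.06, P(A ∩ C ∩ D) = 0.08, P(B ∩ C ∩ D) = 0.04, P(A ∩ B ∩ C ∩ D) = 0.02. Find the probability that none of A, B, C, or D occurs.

0.10

By inclusion–exclusion:
P(A ∪ B ∪ C ∪ D) = 0.43 + 0.45 + 0.42 + 0.40 − 0.15 − 0.19 − 0.22 − 0.19 − 0.15 − 0.13 + 0.07 + 0.06 + 0.08 + 0.04 − 0.02 = 0.90
P(none) = 1 − 0.90 = 0.10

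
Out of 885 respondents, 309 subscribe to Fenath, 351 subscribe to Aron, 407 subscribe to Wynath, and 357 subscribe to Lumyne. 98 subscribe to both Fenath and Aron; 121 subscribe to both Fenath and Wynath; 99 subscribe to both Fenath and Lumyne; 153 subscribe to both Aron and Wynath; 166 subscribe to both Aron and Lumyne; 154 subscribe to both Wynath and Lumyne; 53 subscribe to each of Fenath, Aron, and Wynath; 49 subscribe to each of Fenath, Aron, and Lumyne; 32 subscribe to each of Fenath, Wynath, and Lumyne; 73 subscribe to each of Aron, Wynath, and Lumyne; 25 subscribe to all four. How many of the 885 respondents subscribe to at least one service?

|at least one| = 309 + 351 + 407 + 357 − 98 − 121 − 99 − 153 − 166 − 154 + 53 + 49 + 32 + 73 − 25 = 815

815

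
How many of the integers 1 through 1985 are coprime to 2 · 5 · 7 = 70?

⌊1985/2⌋ + ⌊1985/5⌋ + ⌊1985/7⌋ − ⌊1985/10⌋ − ⌊1985/14⌋ − ⌊1985/35⌋ + ⌊1985/70⌋ = 992 + 397 + 283 − 198 − 141 − 56 + 28 = 1305
1985 − 1305 = 680

680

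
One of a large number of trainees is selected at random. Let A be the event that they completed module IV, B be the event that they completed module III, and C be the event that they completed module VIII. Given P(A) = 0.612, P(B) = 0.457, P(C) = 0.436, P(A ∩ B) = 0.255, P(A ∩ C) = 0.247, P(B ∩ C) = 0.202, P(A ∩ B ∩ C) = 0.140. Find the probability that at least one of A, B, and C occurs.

0.941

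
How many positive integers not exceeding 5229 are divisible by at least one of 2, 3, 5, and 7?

Inclusion–exclusion gives
2614 + 1743 + 1045 + 747 − 871 − 522 − 373 − 348 − 249 − 149 + 174 + 124 + 74 + 49 − 24 = 4034

4034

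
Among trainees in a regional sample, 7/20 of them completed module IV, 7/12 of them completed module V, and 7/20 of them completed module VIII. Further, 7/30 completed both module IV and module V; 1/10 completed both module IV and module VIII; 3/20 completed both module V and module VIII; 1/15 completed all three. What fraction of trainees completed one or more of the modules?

Inclusion–exclusion gives
P(at least one) = 7/20 + 7/12 + 7/20 − 7/30 − 1/10 − 3/20 + 1/15 = 13/15

13/15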